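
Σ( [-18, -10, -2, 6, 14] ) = (-18) + (-10) + (-2) + 6 + 14
= -10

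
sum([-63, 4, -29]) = -88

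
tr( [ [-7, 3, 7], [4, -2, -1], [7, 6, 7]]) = diagonal: (-7) + (-2) + 7
= -2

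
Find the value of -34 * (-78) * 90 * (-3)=-716040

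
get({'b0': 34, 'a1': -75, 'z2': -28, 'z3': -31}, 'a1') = -75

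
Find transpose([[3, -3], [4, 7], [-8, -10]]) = [[3, 4, -8], [-3, 7, -10]]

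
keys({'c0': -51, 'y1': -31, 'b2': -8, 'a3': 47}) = ['c0', 'y1', 'b2', 'a3']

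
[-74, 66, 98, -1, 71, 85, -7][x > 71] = [98, 85]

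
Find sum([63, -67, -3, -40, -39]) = -86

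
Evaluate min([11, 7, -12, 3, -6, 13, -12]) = -12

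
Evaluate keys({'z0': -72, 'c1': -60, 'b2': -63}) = ['z0', 'c1', 'b2']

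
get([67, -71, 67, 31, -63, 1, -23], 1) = -71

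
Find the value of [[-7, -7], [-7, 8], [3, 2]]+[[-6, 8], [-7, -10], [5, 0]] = [[-13, 1], [-14, -2], [8, 2]]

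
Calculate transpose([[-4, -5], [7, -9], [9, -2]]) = [[-4, 7, 9], [-5, -9, -2]]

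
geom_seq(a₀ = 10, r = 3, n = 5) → [10, 30, 90, 270, 810]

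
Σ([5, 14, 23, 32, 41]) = 115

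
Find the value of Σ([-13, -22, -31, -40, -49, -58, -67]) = -280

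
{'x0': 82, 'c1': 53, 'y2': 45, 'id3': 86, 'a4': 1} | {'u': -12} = {'x0': 82, 'c1': 53, 'y2': 45, 'id3': 86, 'a4': 1, 'u': -12}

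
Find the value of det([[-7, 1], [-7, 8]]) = -49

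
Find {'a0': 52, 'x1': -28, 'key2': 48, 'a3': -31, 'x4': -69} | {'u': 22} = {'a0': 52, 'x1': -28, 'key2': 48, 'a3': -31, 'x4': -69, 'u': 22}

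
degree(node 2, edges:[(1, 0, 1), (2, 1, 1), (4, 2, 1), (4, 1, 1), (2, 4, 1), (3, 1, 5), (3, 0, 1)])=3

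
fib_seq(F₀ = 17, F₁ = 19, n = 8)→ F_2 = F_1 + F_0 = 36
F_3 = F_2 + F_1 = 55
F_4 = F_3 + F_2 = 91
...
= [17, 19, 36, 55, 91, 146, 237, 383]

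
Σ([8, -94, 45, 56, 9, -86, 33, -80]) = -109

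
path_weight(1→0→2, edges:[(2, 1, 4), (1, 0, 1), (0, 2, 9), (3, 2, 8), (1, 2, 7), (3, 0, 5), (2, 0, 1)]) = 10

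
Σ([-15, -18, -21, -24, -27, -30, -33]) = -168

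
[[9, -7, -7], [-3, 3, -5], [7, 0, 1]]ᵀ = [[9, -3, 7], [-7, 3, 0], [-7, -5, 1]]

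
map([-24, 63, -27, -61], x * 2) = [-48, 126, -54, -122]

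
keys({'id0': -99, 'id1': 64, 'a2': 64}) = ['id0', 'id1', 'a2']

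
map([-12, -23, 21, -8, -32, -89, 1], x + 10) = -12+10=-2, -23+10=-13, 21+10=31, -8+10=2, -32+10=-22, -89+10=-79, 1+10=11
= [-2, -13, 31, 2, -22, -79, 11]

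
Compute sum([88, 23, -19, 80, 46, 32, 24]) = 274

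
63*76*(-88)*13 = -5477472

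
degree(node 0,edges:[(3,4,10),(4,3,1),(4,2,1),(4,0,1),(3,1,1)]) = incident: (4,0)
= 1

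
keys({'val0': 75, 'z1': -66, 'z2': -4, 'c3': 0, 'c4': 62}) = ['val0', 'z1', 'z2', 'c3', 'c4']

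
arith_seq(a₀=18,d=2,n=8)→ [18, 20, 22, 24, 26, 28, 30, 32]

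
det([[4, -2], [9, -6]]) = (4)*(-6) - (-2)*(9)
= -6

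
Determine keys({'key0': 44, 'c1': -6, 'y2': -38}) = ['key0', 'c1', 'y2']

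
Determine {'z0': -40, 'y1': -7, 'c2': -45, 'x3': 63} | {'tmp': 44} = {'z0': -40, 'y1': -7, 'c2': -45, 'x3': 63, 'tmp': 44}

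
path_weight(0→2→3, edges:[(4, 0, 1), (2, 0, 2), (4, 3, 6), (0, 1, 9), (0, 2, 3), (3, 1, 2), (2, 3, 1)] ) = w(0→2)=3 + w(2→3)=1
= 4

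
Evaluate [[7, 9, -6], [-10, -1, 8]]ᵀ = [[7, -10], [9, -1], [-6, 8]]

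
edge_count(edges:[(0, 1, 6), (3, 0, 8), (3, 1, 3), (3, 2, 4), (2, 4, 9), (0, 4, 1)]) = 6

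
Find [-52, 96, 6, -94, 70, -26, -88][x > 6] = keep x where x > 6: -52✗, 96✓, 6✗, -94✗, 70✓, -26✗, -88✗
= [96, 70]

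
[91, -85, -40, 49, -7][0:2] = [91, -85]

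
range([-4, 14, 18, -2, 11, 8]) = 22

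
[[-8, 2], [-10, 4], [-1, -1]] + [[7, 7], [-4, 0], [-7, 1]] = [[-1, 9], [-14, 4], [-8, 0]]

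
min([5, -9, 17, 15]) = -9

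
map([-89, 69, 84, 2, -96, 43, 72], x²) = [7921, 4761, 7056, 4, 9216, 1849, 5184]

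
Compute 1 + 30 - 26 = 5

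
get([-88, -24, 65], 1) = -24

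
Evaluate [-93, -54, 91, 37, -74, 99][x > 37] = [91, 99]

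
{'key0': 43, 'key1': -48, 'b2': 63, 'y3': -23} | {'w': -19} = {'key0': 43, 'key1': -48, 'b2': 63, 'y3': -23, 'w': -19}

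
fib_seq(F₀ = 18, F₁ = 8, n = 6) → [18, 8, 26, 34, 60, 94]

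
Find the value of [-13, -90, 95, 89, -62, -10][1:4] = [-90, 95, 89]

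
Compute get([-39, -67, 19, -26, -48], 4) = -48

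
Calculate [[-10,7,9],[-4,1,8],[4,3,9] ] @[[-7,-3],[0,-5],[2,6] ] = C[0][0] = (-10)*(-7) + (7)*(0) + (9)*(2) = 88
C[0][1] = (-10)*(-3) + (7)*(-5) + (9)*(6) = 49
C[1][0] = (-4)*(-7) + (1)*(0) + (8)*(2) = 44
C[1][1] = (-4)*(-3) + (1)*(-5) + (8)*(6) = 55
C[2][0] = (4)*(-7) + (3)*(0) + (9)*(2) = -10
C[2][1] = (4)*(-3) + (3)*(-5) + (9)*(6) = 27
= [[88, 49], [44, 55], [-10, 27]]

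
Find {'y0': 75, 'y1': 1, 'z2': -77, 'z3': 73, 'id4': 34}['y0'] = 75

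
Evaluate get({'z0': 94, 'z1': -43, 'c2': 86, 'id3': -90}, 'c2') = 86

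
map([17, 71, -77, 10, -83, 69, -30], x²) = (17)²=289, (71)²=5041, (-77)²=5929, (10)²=100, (-83)²=6889, (69)²=4761, (-30)²=900
= [289, 5041, 5929, 100, 6889, 4761, 900]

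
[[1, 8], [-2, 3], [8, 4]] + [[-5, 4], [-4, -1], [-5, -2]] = [[-4, 12], [-6, 2], [3, 2]]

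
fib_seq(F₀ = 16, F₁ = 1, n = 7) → F_2 = F_1 + F_0 = 17
F_3 = F_2 + F_1 = 18
F_4 = F_3 + F_2 = 35
...
= [16, 1, 17, 18, 35, 53, 88]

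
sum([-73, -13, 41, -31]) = -76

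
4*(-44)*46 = -8096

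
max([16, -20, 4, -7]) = 16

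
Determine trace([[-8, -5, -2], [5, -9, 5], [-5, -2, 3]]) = -14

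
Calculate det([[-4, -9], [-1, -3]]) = (-4)*(-3) - (-9)*(-1)
= 3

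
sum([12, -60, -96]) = 12 + (-60) + (-96)
= -144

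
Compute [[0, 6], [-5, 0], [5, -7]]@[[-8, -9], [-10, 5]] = C[0][0] = (0)*(-8) + (6)*(-10) = -60
C[0][1] = (0)*(-9) + (6)*(5) = 30
C[1][0] = (-5)*(-8) + (0)*(-10) = 40
C[1][1] = (-5)*(-9) + (0)*(5) = 45
C[2][0] = (5)*(-8) + (-7)*(-10) = 30
C[2][1] = (5)*(-9) + (-7)*(5) = -80
= [[-60, 30], [40, 45], [30, -80]]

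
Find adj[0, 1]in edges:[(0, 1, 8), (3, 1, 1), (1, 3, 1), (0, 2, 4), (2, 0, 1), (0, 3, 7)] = 8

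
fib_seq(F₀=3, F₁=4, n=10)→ [3, 4, 7, 11, 18, 29, 47, 76, 123, 199]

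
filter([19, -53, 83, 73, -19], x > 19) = [83, 73]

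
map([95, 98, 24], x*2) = [190, 196, 48]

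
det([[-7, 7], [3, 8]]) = -77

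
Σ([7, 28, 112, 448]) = 595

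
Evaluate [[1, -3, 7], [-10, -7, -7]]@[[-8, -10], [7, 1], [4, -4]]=[[-1, -41], [3, 121]]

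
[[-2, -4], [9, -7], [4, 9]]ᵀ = [[-2, 9, 4], [-4, -7, 9]]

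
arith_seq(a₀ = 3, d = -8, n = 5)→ a_0 = 3 + 0*-8 = 3
a_1 = 3 + 1*-8 = -5
a_2 = 3 + 2*-8 = -13
...
= [3, -5, -13, -21, -29]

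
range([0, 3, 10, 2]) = 10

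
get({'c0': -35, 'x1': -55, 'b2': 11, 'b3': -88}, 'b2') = 11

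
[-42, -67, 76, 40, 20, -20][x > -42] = keep x where x > -42: -42✗, -67✗, 76✓, 40✓, 20✓, -20✓
= [76, 40, 20, -20]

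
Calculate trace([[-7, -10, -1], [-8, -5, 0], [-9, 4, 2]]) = diagonal: (-7) + (-5) + 2
= -10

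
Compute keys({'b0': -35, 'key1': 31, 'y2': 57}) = ['b0', 'key1', 'y2']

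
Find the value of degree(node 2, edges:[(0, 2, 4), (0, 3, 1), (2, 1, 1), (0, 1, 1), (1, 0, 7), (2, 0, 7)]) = incident: (0,2), (2,1), (2,0)
= 3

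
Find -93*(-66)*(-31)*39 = -7420842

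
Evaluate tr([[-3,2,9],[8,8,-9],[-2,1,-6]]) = diagonal: (-3) + 8 + (-6)
= -1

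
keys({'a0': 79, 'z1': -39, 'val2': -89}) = ['a0', 'z1', 'val2']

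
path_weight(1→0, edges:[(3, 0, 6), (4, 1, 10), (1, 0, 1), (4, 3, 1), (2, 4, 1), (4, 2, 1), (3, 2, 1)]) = 1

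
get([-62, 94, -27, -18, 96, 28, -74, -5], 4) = 96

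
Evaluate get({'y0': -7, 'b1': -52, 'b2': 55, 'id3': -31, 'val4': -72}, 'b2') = 55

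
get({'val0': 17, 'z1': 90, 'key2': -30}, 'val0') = 17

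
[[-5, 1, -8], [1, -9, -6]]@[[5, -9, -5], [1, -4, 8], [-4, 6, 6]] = C[0][0] = (-5)*(5) + (1)*(1) + (-8)*(-4) = 8
C[0][1] = (-5)*(-9) + (1)*(-4) + (-8)*(6) = -7
C[0][2] = (-5)*(-5) + (1)*(8) + (-8)*(6) = -15
C[1][0] = (1)*(5) + (-9)*(1) + (-6)*(-4) = 20
C[1][1] = (1)*(-9) + (-9)*(-4) + (-6)*(6) = -9
C[1][2] = (1)*(-5) + (-9)*(8) + (-6)*(6) = -113
= [[8, -7, -15], [20, -9, -113]]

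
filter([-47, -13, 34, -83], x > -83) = [-47, -13, 34]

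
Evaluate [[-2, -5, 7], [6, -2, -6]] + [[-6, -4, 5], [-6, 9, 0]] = [[-8, -9, 12], [0, 7, -6]]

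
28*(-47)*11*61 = -883036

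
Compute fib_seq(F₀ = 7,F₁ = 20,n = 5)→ F_2 = F_1 + F_0 = 27
F_3 = F_2 + F_1 = 47
F_4 = F_3 + F_2 = 74
= [7, 20, 27, 47, 74]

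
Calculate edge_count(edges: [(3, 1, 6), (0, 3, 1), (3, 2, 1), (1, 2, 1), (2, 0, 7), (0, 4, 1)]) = 6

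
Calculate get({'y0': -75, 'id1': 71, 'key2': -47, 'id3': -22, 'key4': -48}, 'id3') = -22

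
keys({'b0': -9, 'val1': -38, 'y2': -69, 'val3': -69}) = ['b0', 'val1', 'y2', 'val3']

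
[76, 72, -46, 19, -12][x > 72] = [76]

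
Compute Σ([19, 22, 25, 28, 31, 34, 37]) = 19 + 22 + 25 + 28 + 31 + 34 + 37
= 196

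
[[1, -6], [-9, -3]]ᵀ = [[1, -9], [-6, -3]]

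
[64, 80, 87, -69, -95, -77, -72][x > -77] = keep x where x > -77: 64✓, 80✓, 87✓, -69✓, -95✗, -77✗, -72✓
= [64, 80, 87, -69, -72]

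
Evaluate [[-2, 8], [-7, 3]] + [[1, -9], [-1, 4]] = [[-1, -1], [-8, 7]]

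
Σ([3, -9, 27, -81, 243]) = 183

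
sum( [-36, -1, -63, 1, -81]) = -180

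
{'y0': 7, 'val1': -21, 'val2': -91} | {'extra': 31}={'y0': 7, 'val1': -21, 'val2': -91, 'extra': 31}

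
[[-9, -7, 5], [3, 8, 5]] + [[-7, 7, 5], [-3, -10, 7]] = [[-16, 0, 10], [0, -2, 12]]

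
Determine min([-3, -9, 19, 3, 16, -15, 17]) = -15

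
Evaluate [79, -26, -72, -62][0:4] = [79, -26, -72, -62]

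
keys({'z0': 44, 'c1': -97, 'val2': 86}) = ['z0', 'c1', 'val2']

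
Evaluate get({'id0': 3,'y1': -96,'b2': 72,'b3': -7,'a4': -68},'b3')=-7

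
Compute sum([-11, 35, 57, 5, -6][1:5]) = 91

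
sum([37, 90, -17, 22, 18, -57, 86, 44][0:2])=slice → [37, 90]
37 + 90
= 127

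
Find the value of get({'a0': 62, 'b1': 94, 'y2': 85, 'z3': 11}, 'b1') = 94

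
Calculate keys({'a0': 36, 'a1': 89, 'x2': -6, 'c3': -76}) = ['a0', 'a1', 'x2', 'c3']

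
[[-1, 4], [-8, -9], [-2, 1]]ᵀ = [[-1, -8, -2], [4, -9, 1]]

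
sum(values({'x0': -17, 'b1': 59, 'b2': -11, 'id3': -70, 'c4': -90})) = -129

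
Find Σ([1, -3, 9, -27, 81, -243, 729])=547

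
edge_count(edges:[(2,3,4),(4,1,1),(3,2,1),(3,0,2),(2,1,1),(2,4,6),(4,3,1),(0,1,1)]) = 8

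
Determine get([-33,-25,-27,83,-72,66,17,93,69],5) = 66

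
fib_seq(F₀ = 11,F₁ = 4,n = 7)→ [11, 4, 15, 19, 34, 53, 87]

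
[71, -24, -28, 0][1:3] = [-24, -28]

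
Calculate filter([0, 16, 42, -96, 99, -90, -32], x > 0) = [16, 42, 99]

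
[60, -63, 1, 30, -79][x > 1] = [60, 30]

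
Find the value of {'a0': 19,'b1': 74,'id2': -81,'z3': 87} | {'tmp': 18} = {'a0': 19, 'b1': 74, 'id2': -81, 'z3': 87, 'tmp': 18}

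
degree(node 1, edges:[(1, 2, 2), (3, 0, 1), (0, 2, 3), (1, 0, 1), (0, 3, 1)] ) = incident: (1,2), (1,0)
= 2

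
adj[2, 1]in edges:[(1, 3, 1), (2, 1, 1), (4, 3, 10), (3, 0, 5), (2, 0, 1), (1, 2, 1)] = 1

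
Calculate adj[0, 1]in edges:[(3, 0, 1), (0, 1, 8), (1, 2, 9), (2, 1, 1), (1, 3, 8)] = 8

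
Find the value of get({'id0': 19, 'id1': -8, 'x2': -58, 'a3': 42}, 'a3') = 42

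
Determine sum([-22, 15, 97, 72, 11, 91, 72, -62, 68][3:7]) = slice → [72, 11, 91, 72]
72 + 11 + 91 + 72
= 246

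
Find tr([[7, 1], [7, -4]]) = 3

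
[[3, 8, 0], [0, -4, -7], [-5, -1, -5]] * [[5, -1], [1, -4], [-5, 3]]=[[23, -35], [31, -5], [-1, -6]]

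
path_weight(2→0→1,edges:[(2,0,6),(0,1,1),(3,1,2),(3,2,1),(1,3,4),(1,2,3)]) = w(2→0)=6 + w(0→1)=1
= 7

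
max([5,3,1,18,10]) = 18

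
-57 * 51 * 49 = -142443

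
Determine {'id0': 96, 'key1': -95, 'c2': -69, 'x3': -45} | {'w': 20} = {'id0': 96, 'key1': -95, 'c2': -69, 'x3': -45, 'w': 20}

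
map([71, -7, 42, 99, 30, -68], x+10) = [81, 3, 52, 109, 40, -58]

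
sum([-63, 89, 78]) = (-63) + 89 + 78
= 104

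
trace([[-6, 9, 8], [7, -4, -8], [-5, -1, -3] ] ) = -13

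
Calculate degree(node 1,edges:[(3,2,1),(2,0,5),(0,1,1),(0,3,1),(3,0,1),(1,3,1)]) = incident: (0,1), (1,3)
= 2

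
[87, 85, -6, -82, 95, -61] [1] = 85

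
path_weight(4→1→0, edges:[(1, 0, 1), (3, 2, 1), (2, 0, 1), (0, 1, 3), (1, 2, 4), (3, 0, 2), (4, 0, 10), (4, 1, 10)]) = 11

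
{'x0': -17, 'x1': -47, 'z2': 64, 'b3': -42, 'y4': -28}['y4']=-28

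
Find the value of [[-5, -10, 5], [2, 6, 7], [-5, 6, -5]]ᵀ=[[-5, 2, -5], [-10, 6, 6], [5, 7, -5]]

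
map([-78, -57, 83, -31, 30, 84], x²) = (-78)²=6084, (-57)²=3249, (83)²=6889, (-31)²=961, (30)²=900, (84)²=7056
= [6084, 3249, 6889, 961, 900, 7056]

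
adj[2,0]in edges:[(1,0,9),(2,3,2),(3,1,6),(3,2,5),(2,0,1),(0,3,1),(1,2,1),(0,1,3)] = 1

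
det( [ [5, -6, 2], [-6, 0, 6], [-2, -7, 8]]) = (1)*(5)*det([[0, 6], [-7, 8]]) + (-1)*(-6)*det([[-6, 6], [-2, 8]]) + (1)*(2)*det([[-6, 0], [-2, -7]])
= 210 + -216 + 84
= 78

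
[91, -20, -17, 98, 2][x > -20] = [91, -17, 98, 2]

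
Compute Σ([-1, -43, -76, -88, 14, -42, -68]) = (-1) + (-43) + (-76) + (-88) + 14 + (-42) + (-68)
= -304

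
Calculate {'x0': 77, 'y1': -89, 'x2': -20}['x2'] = -20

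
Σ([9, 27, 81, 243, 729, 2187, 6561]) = 9837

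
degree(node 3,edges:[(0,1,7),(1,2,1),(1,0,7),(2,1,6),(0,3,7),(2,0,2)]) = 1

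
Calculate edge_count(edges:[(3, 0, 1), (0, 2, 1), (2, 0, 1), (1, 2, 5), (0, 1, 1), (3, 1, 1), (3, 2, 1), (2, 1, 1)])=8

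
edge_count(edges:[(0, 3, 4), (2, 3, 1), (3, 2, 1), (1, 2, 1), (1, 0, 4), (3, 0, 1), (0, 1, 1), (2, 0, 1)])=8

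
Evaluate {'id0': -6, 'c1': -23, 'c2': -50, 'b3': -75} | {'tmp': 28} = {'id0': -6, 'c1': -23, 'c2': -50, 'b3': -75, 'tmp': 28}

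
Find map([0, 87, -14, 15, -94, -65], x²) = [0, 7569, 196, 225, 8836, 4225]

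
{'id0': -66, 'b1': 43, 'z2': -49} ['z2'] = -49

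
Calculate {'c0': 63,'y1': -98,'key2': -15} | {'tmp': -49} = {'c0': 63, 'y1': -98, 'key2': -15, 'tmp': -49}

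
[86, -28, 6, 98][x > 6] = [86, 98]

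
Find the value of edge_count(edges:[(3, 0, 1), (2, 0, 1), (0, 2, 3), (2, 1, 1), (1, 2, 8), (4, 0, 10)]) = 6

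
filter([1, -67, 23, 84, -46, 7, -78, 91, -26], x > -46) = keep x where x > -46: 1✓, -67✗, 23✓, 84✓, -46✗, 7✓, -78✗, 91✓, -26✓
= [1, 23, 84, 7, 91, -26]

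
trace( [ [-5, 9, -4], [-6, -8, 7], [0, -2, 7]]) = diagonal: (-5) + (-8) + 7
= -6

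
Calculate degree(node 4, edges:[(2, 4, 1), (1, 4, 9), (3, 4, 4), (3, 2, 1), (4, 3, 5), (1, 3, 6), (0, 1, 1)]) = incident: (2,4), (1,4), (3,4), (4,3)
= 4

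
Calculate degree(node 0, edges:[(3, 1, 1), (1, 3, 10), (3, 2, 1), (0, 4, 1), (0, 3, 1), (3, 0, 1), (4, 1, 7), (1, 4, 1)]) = 3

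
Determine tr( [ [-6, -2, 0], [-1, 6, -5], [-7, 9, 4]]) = 4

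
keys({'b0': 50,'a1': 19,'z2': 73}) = ['b0', 'a1', 'z2']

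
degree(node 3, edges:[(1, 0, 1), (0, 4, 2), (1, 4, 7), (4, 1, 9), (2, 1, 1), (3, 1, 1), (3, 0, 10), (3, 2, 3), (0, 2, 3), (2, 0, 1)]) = incident: (3,1), (3,0), (3,2)
= 3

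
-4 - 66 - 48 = -118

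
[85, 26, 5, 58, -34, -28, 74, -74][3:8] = [58, -34, -28, 74, -74]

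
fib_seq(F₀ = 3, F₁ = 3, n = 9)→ F_2 = F_1 + F_0 = 6
F_3 = F_2 + F_1 = 9
F_4 = F_3 + F_2 = 15
...
= [3, 3, 6, 9, 15, 24, 39, 63, 102]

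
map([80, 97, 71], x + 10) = [90, 107, 81]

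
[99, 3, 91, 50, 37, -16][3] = 50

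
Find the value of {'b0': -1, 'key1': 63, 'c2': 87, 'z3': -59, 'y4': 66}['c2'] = 87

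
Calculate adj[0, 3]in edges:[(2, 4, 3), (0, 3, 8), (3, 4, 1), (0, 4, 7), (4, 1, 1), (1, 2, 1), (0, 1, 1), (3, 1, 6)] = 8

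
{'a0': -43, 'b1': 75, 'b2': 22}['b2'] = 22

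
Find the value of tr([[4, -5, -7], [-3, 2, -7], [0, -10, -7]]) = -1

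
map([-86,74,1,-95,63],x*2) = -86*2=-172, 74*2=148, 1*2=2, -95*2=-190, 63*2=126
= [-172, 148, 2, -190, 126]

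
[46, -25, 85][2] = 85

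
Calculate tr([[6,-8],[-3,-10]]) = -4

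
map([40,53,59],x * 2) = [80, 106, 118]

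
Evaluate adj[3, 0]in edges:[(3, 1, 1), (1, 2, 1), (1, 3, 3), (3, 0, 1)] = 1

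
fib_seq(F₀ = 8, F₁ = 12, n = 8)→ [8, 12, 20, 32, 52, 84, 136, 220]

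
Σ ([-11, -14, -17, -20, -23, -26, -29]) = (-11) + (-14) + (-17) + (-20) + (-23) + (-26) + (-29)
= -140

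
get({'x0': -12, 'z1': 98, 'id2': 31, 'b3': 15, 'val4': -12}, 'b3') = 15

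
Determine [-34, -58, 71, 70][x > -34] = [71, 70]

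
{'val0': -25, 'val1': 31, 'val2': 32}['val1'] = 31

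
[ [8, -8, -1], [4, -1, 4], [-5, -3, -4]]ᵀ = [[8, 4, -5], [-8, -1, -3], [-1, 4, -4]]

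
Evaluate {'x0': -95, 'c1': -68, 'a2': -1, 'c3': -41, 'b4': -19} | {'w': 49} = {'x0': -95, 'c1': -68, 'a2': -1, 'c3': -41, 'b4': -19, 'w': 49}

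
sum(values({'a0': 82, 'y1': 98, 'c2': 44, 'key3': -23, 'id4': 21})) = 222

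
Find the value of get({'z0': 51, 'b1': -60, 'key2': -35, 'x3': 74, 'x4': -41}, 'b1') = -60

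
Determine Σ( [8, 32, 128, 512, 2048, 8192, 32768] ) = 8 + 32 + 128 + 512 + 2048 + 8192 + 32768
= 43688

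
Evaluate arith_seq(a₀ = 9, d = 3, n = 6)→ a_0 = 9 + 0*3 = 9
a_1 = 9 + 1*3 = 12
a_2 = 9 + 2*3 = 15
...
= [9, 12, 15, 18, 21, 24]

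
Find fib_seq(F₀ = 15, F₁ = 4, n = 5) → F_2 = F_1 + F_0 = 19
F_3 = F_2 + F_1 = 23
F_4 = F_3 + F_2 = 42
= [15, 4, 19, 23, 42]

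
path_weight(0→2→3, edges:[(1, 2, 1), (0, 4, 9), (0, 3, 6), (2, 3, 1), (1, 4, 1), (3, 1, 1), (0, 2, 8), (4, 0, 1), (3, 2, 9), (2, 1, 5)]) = 9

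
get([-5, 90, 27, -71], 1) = 90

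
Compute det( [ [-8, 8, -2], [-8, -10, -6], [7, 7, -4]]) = -1276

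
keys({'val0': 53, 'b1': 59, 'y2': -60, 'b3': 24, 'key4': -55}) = ['val0', 'b1', 'y2', 'b3', 'key4']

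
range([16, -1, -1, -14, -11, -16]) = 32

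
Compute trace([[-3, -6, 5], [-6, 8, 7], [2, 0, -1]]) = diagonal: (-3) + 8 + (-1)
= 4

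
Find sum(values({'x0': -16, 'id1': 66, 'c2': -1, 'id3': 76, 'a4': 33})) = 158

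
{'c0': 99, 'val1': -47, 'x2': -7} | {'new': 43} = {'c0': 99, 'val1': -47, 'x2': -7, 'new': 43}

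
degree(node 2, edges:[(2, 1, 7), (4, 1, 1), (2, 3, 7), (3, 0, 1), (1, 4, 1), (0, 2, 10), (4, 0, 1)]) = 3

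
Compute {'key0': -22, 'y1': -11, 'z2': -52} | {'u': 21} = {'key0': -22, 'y1': -11, 'z2': -52, 'u': 21}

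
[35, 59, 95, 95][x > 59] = keep x where x > 59: 35✗, 59✗, 95✓, 95✓
= [95, 95]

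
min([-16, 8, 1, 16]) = -16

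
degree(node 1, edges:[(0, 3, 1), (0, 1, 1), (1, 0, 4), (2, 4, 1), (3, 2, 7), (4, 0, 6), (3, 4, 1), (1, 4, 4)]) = incident: (0,1), (1,0), (1,4)
= 3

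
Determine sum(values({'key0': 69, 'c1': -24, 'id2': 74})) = 119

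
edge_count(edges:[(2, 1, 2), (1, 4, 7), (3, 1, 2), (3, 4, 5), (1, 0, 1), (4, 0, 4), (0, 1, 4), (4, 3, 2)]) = 8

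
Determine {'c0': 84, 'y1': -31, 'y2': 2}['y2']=2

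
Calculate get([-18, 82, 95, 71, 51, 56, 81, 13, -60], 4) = 51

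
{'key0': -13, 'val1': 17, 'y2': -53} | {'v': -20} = {'key0': -13, 'val1': 17, 'y2': -53, 'v': -20}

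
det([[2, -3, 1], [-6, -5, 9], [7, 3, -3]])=(1)*(2)*det([[-5, 9], [3, -3]]) + (-1)*(-3)*det([[-6, 9], [7, -3]]) + (1)*(1)*det([[-6, -5], [7, 3]])
= -24 + -135 + 17
= -142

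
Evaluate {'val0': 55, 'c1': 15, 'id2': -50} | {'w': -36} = {'val0': 55, 'c1': 15, 'id2': -50, 'w': -36}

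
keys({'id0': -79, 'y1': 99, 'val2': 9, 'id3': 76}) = ['id0', 'y1', 'val2', 'id3']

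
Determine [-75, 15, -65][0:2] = [-75, 15]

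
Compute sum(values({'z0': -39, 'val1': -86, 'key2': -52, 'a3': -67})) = -244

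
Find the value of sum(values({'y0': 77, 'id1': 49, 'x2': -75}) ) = 77 + 49 + (-75)
= 51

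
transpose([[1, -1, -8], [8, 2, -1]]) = [[1, 8], [-1, 2], [-8, -1]]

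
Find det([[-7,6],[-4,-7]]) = 73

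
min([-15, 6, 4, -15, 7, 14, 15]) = -15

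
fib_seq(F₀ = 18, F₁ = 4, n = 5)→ F_2 = F_1 + F_0 = 22
F_3 = F_2 + F_1 = 26
F_4 = F_3 + F_2 = 48
= [18, 4, 22, 26, 48]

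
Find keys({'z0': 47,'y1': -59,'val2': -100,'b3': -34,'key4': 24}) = ['z0', 'y1', 'val2', 'b3', 'key4']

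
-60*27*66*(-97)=10371240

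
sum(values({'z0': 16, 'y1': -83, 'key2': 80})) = 16 + (-83) + 80
= 13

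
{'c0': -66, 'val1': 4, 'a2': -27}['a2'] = -27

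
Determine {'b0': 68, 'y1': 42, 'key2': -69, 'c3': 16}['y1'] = 42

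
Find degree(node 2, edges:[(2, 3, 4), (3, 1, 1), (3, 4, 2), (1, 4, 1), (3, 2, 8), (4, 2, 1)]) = incident: (2,3), (3,2), (4,2)
= 3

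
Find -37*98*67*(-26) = 6316492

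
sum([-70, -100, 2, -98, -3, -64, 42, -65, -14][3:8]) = -188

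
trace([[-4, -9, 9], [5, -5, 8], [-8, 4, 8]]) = diagonal: (-4) + (-5) + 8
= -1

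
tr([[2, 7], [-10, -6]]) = -4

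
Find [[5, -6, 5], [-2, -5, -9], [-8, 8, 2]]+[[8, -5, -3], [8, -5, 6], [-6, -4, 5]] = [[13, -11, 2], [6, -10, -3], [-14, 4, 7]]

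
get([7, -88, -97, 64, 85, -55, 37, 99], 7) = 99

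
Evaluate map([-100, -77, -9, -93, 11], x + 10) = [-90, -67, 1, -83, 21]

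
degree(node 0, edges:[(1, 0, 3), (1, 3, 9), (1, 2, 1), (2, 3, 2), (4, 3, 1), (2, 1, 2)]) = incident: (1,0)
= 1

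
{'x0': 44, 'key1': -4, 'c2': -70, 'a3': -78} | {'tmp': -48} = {'x0': 44, 'key1': -4, 'c2': -70, 'a3': -78, 'tmp': -48}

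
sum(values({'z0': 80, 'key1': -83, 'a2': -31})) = 80 + (-83) + (-31)
= -34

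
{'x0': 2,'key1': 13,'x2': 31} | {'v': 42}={'x0': 2, 'key1': 13, 'x2': 31, 'v': 42}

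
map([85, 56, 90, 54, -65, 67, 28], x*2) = 85*2=170, 56*2=112, 90*2=180, 54*2=108, -65*2=-130, 67*2=134, 28*2=56
= [170, 112, 180, 108, -130, 134, 56]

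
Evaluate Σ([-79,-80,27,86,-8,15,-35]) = (-79) + (-80) + 27 + 86 + (-8) + 15 + (-35)
= -74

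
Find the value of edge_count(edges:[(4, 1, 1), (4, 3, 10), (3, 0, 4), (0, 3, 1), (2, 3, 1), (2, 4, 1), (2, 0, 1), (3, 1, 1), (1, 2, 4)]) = 9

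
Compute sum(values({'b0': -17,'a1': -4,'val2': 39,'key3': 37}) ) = 55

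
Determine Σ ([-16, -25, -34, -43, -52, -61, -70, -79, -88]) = -468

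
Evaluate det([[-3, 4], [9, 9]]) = -63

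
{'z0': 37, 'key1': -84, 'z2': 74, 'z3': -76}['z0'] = 37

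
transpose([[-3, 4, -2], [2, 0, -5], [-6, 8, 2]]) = [[-3, 2, -6], [4, 0, 8], [-2, -5, 2]]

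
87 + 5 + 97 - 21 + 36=204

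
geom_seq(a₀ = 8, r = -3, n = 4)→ [8, -24, 72, -216]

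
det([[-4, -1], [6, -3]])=18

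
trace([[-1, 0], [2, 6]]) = diagonal: (-1) + 6
= 5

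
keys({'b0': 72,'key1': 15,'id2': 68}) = ['b0', 'key1', 'id2']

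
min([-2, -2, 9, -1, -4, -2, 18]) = -4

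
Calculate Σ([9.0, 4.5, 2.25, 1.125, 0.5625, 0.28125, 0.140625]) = 9.0 + 4.5 + 2.25 + 1.125 + 0.5625 + 0.28125 + 0.140625
= 17.859375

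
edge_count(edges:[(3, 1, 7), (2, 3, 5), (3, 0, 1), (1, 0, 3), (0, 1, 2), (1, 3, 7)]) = 6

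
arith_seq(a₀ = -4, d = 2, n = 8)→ [-4, -2, 0, 2, 4, 6, 8, 10]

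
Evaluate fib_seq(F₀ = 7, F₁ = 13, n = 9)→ F_2 = F_1 + F_0 = 20
F_3 = F_2 + F_1 = 33
F_4 = F_3 + F_2 = 53
...
= [7, 13, 20, 33, 53, 86, 139, 225, 364]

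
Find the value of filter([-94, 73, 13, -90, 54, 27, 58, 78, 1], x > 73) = keep x where x > 73: -94✗, 73✗, 13✗, -90✗, 54✗, 27✗, 58✗, 78✓, 1✗
= [78]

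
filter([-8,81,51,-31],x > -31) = [-8, 81, 51]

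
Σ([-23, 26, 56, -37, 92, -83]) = 31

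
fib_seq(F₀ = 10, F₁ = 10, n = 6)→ [10, 10, 20, 30, 50, 80]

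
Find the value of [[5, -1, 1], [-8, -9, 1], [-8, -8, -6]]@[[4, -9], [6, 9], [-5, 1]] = C[0][0] = (5)*(4) + (-1)*(6) + (1)*(-5) = 9
C[0][1] = (5)*(-9) + (-1)*(9) + (1)*(1) = -53
C[1][0] = (-8)*(4) + (-9)*(6) + (1)*(-5) = -91
C[1][1] = (-8)*(-9) + (-9)*(9) + (1)*(1) = -8
C[2][0] = (-8)*(4) + (-8)*(6) + (-6)*(-5) = -50
C[2][1] = (-8)*(-9) + (-8)*(9) + (-6)*(1) = -6
= [[9, -53], [-91, -8], [-50, -6]]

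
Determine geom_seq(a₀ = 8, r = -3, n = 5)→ a_0 = 8*(-3)^0 = 8
a_1 = 8*(-3)^1 = -24
a_2 = 8*(-3)^2 = 72
...
= [8, -24, 72, -216, 648]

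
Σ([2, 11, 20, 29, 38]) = 100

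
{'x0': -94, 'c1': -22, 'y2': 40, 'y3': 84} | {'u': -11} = {'x0': -94, 'c1': -22, 'y2': 40, 'y3': 84, 'u': -11}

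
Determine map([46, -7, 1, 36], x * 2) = [92, -14, 2, 72]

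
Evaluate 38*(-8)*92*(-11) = 307648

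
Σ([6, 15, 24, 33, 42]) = 120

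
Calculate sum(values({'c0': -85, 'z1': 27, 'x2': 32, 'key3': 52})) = (-85) + 27 + 32 + 52
= 26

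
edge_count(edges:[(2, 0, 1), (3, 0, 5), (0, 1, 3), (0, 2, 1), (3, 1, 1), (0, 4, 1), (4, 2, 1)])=7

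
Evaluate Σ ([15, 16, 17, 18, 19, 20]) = 15 + 16 + 17 + 18 + 19 + 20
= 105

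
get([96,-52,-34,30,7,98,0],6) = 0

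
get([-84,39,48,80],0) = -84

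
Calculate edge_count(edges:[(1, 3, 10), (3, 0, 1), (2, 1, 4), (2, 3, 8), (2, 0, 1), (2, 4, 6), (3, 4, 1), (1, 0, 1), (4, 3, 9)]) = 9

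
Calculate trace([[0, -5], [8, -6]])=diagonal: 0 + (-6)
= -6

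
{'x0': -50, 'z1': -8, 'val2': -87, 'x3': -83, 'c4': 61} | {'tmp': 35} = {'x0': -50, 'z1': -8, 'val2': -87, 'x3': -83, 'c4': 61, 'tmp': 35}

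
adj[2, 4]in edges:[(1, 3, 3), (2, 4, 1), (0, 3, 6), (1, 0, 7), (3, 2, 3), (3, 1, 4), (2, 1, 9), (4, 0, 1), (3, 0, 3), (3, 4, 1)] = 1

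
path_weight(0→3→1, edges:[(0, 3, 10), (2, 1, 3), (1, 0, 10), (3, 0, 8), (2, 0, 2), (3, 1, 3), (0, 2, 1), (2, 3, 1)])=w(0→3)=10 + w(3→1)=3
= 13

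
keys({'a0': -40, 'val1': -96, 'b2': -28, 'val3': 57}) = ['a0', 'val1', 'b2', 'val3']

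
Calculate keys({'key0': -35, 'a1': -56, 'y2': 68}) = ['key0', 'a1', 'y2']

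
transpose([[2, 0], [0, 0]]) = [[2, 0], [0, 0]]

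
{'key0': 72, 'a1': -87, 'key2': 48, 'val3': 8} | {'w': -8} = {'key0': 72, 'a1': -87, 'key2': 48, 'val3': 8, 'w': -8}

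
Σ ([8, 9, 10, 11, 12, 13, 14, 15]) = 8 + 9 + 10 + 11 + 12 + 13 + 14 + 15
= 92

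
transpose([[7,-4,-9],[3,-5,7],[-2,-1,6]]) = [[7, 3, -2], [-4, -5, -1], [-9, 7, 6]]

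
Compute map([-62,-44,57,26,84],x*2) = -62*2=-124, -44*2=-88, 57*2=114, 26*2=52, 84*2=168
= [-124, -88, 114, 52, 168]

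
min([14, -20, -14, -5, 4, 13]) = -20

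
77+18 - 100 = -5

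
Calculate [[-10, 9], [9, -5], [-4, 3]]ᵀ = [[-10, 9, -4], [9, -5, 3]]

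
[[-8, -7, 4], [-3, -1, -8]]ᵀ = [[-8, -3], [-7, -1], [4, -8]]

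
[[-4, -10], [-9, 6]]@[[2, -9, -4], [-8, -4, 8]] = [[72, 76, -64], [-66, 57, 84]]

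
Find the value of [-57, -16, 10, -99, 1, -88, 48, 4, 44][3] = -99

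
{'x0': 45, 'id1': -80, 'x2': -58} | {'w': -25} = {'x0': 45, 'id1': -80, 'x2': -58, 'w': -25}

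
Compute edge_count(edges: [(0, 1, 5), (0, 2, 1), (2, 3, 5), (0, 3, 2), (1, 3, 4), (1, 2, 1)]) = 6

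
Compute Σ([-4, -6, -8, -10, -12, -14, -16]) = (-4) + (-6) + (-8) + (-10) + (-12) + (-14) + (-16)
= -70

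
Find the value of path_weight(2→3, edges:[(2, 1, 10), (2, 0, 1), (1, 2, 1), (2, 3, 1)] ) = w(2→3)=1
= 1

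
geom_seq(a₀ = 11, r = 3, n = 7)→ [11, 33, 99, 297, 891, 2673, 8019]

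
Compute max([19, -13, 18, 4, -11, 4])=19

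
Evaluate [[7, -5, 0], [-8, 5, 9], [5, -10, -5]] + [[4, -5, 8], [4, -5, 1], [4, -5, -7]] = [[11, -10, 8], [-4, 0, 10], [9, -15, -12]]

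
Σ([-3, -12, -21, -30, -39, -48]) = (-3) + (-12) + (-21) + (-30) + (-39) + (-48)
= -153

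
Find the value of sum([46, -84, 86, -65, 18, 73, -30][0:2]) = slice → [46, -84]
46 + (-84)
= -38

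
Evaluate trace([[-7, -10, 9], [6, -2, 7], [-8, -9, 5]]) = -4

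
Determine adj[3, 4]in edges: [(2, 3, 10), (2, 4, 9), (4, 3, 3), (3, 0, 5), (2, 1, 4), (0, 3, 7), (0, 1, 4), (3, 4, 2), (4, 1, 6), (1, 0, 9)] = 2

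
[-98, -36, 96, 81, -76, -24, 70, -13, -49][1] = -36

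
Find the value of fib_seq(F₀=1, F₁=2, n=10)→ F_2 = F_1 + F_0 = 3
F_3 = F_2 + F_1 = 5
F_4 = F_3 + F_2 = 8
...
= [1, 2, 3, 5, 8, 13, 21, 34, 55, 89]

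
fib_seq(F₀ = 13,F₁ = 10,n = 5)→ F_2 = F_1 + F_0 = 23
F_3 = F_2 + F_1 = 33
F_4 = F_3 + F_2 = 56
= [13, 10, 23, 33, 56]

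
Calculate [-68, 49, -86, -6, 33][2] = -86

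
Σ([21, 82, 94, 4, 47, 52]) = 21 + 82 + 94 + 4 + 47 + 52
= 300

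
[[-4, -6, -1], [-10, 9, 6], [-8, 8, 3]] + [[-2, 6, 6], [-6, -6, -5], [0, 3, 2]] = [[-6, 0, 5], [-16, 3, 1], [-8, 11, 5]]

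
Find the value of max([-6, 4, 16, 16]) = 16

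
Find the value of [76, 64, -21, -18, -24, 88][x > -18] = [76, 64, 88]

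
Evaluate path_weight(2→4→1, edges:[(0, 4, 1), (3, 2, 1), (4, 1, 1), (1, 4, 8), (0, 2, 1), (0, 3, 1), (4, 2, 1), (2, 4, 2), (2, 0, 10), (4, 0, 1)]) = 3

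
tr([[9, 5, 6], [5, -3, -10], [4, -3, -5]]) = diagonal: 9 + (-3) + (-5)
= 1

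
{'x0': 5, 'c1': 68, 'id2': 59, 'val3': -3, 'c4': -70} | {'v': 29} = {'x0': 5, 'c1': 68, 'id2': 59, 'val3': -3, 'c4': -70, 'v': 29}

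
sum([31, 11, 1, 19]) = 31 + 11 + 1 + 19
= 62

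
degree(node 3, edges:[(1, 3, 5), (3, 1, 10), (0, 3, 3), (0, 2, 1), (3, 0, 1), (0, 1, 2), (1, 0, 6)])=incident: (1,3), (3,1), (0,3), (3,0)
= 4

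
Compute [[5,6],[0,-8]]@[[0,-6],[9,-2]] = C[0][0] = (5)*(0) + (6)*(9) = 54
C[0][1] = (5)*(-6) + (6)*(-2) = -42
C[1][0] = (0)*(0) + (-8)*(9) = -72
C[1][1] = (0)*(-6) + (-8)*(-2) = 16
= [[54, -42], [-72, 16]]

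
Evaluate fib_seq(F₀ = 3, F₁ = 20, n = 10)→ [3, 20, 23, 43, 66, 109, 175, 284, 459, 743]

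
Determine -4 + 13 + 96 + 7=112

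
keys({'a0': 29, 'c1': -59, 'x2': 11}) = ['a0', 'c1', 'x2']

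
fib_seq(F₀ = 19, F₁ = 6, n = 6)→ [19, 6, 25, 31, 56, 87]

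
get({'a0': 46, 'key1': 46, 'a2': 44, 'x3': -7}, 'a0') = 46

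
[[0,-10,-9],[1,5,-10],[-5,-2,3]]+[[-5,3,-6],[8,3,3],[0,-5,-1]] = [[-5, -7, -15], [9, 8, -7], [-5, -7, 2]]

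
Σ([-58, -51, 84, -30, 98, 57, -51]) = (-58) + (-51) + 84 + (-30) + 98 + 57 + (-51)
= 49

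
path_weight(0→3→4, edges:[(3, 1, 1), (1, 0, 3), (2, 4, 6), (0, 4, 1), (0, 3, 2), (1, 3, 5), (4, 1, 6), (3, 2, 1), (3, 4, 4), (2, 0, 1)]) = w(0→3)=2 + w(3→4)=4
= 6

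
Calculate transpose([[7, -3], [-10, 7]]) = [[7, -10], [-3, 7]]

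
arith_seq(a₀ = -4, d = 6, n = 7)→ a_0 = -4 + 0*6 = -4
a_1 = -4 + 1*6 = 2
a_2 = -4 + 2*6 = 8
...
= [-4, 2, 8, 14, 20, 26, 32]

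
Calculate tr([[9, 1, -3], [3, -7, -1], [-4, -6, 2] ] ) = diagonal: 9 + (-7) + 2
= 4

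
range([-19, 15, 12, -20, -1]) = 35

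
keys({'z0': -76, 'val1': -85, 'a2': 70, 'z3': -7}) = ['z0', 'val1', 'a2', 'z3']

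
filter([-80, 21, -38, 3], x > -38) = [21, 3]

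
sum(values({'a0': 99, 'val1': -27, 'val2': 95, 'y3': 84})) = 99 + (-27) + 95 + 84
= 251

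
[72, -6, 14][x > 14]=[72]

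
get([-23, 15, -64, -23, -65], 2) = -64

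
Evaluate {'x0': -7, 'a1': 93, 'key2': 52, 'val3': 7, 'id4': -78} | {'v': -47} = {'x0': -7, 'a1': 93, 'key2': 52, 'val3': 7, 'id4': -78, 'v': -47}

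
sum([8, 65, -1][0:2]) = slice → [8, 65]
8 + 65
= 73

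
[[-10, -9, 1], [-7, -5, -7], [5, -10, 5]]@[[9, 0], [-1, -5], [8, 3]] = [[-73, 48], [-114, 4], [95, 65]]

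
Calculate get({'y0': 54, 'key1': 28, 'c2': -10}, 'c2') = -10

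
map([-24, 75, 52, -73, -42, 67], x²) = [576, 5625, 2704, 5329, 1764, 4489]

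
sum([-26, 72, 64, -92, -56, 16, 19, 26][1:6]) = 4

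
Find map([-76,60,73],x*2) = [-152, 120, 146]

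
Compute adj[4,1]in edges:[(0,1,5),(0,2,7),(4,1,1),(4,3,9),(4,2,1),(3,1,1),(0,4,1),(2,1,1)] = 1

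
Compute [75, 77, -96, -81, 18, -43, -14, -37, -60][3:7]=[-81, 18, -43, -14]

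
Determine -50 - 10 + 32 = -28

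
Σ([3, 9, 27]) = 3 + 9 + 27
= 39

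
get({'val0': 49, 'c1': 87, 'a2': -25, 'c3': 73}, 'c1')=87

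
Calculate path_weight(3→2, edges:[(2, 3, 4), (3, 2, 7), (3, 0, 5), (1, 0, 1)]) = w(3→2)=7
= 7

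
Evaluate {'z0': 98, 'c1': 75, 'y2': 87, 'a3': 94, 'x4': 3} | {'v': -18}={'z0': 98, 'c1': 75, 'y2': 87, 'a3': 94, 'x4': 3, 'v': -18}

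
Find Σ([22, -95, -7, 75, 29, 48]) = 22 + (-95) + (-7) + 75 + 29 + 48
= 72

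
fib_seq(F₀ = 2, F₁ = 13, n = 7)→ [2, 13, 15, 28, 43, 71, 114]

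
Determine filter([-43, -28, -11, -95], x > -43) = keep x where x > -43: -43✗, -28✓, -11✓, -95✗
= [-28, -11]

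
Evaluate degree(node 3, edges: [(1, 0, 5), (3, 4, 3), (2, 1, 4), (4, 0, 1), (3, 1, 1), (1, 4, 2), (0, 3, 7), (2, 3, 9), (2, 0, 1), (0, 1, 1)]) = incident: (3,4), (3,1), (0,3), (2,3)
= 4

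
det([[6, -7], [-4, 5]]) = 2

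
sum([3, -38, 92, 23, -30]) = 3 + (-38) + 92 + 23 + (-30)
= 50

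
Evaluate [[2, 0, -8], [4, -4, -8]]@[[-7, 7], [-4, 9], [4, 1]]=[[-46, 6], [-44, -16]]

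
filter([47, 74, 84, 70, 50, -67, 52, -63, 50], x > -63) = keep x where x > -63: 47✓, 74✓, 84✓, 70✓, 50✓, -67✗, 52✓, -63✗, 50✓
= [47, 74, 84, 70, 50, 52, 50]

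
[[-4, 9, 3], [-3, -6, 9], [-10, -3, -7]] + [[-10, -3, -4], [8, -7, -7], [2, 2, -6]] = [[-14, 6, -1], [5, -13, 2], [-8, -1, -13]]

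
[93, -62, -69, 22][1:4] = [-62, -69, 22]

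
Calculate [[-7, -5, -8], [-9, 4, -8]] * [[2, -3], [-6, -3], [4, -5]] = C[0][0] = (-7)*(2) + (-5)*(-6) + (-8)*(4) = -16
C[0][1] = (-7)*(-3) + (-5)*(-3) + (-8)*(-5) = 76
C[1][0] = (-9)*(2) + (4)*(-6) + (-8)*(4) = -74
C[1][1] = (-9)*(-3) + (4)*(-3) + (-8)*(-5) = 55
= [[-16, 76], [-74, 55]]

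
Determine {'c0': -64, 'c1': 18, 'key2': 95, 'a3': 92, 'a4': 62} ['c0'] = -64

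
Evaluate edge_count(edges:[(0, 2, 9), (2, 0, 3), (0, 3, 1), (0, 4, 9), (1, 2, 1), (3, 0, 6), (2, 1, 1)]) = 7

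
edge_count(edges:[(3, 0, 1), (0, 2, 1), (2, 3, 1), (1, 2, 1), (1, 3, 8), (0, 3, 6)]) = 6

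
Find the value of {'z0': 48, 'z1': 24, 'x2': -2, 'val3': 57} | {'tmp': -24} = {'z0': 48, 'z1': 24, 'x2': -2, 'val3': 57, 'tmp': -24}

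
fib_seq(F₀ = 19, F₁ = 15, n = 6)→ F_2 = F_1 + F_0 = 34
F_3 = F_2 + F_1 = 49
F_4 = F_3 + F_2 = 83
...
= [19, 15, 34, 49, 83, 132]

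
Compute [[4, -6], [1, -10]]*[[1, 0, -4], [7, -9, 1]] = [[-38, 54, -22], [-69, 90, -14]]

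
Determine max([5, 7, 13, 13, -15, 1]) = 13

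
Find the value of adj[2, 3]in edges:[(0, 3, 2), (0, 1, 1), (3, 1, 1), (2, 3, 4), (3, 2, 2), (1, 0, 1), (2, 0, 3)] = 4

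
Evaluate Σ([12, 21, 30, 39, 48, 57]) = 207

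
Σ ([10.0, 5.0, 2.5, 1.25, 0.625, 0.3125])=19.6875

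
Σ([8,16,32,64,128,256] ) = 8 + 16 + 32 + 64 + 128 + 256
= 504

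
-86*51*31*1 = -135966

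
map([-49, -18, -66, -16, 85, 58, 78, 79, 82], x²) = [2401, 324, 4356, 256, 7225, 3364, 6084, 6241, 6724]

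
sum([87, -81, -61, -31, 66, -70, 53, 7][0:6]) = -90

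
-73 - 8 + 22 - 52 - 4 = -115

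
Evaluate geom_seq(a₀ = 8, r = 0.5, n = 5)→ a_0 = 8*0.5^0 = 8.0
a_1 = 8*0.5^1 = 4.0
a_2 = 8*0.5^2 = 2.0
...
= [8.0, 4.0, 2.0, 1.0, 0.5]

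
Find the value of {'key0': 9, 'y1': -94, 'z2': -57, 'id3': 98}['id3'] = 98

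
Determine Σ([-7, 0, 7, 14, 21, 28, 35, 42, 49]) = 189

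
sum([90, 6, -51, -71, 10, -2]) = -18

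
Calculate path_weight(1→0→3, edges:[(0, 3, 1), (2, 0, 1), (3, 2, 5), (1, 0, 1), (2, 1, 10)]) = 2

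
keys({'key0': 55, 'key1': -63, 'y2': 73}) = ['key0', 'key1', 'y2']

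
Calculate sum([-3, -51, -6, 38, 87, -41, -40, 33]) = (-3) + (-51) + (-6) + 38 + 87 + (-41) + (-40) + 33
= 17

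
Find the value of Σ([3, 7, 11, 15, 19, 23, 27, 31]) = 136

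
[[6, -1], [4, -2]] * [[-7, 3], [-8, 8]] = [[-34, 10], [-12, -4]]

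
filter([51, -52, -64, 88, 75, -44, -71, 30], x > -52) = keep x where x > -52: 51✓, -52✗, -64✗, 88✓, 75✓, -44✓, -71✗, 30✓
= [51, 88, 75, -44, 30]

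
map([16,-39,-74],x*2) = [32, -78, -148]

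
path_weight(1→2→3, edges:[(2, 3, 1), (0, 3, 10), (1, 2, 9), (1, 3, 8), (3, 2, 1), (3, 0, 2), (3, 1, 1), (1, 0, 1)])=w(1→2)=9 + w(2→3)=1
= 10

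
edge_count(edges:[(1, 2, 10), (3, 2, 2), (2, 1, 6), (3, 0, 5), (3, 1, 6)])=5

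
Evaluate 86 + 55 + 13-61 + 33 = 126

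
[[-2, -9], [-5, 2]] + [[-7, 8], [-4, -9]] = [[-9, -1], [-9, -7]]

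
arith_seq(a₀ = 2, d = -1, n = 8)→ [2, 1, 0, -1, -2, -3, -4, -5]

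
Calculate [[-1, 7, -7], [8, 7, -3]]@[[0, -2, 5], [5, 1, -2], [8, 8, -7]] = C[0][0] = (-1)*(0) + (7)*(5) + (-7)*(8) = -21
C[0][1] = (-1)*(-2) + (7)*(1) + (-7)*(8) = -47
C[0][2] = (-1)*(5) + (7)*(-2) + (-7)*(-7) = 30
C[1][0] = (8)*(0) + (7)*(5) + (-3)*(8) = 11
C[1][1] = (8)*(-2) + (7)*(1) + (-3)*(8) = -33
C[1][2] = (8)*(5) + (7)*(-2) + (-3)*(-7) = 47
= [[-21, -47, 30], [11, -33, 47]]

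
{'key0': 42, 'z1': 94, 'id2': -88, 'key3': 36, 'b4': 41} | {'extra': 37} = {'key0': 42, 'z1': 94, 'id2': -88, 'key3': 36, 'b4': 41, 'extra': 37}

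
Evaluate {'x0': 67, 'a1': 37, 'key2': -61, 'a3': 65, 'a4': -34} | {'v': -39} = {'x0': 67, 'a1': 37, 'key2': -61, 'a3': 65, 'a4': -34, 'v': -39}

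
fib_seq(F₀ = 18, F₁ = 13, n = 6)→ F_2 = F_1 + F_0 = 31
F_3 = F_2 + F_1 = 44
F_4 = F_3 + F_2 = 75
...
= [18, 13, 31, 44, 75, 119]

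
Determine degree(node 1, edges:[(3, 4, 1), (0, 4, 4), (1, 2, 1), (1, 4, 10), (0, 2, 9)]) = 2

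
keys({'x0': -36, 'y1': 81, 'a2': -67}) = ['x0', 'y1', 'a2']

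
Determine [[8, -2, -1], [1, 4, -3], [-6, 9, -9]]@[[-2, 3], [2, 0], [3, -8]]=[[-23, 32], [-3, 27], [3, 54]]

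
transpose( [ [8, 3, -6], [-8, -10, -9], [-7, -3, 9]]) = [[8, -8, -7], [3, -10, -3], [-6, -9, 9]]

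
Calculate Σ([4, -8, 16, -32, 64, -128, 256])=172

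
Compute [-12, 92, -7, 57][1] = 92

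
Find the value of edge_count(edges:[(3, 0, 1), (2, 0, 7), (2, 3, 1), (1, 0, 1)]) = 4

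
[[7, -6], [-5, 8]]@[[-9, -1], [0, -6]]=[[-63, 29], [45, -43]]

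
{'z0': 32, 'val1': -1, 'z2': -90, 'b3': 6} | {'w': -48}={'z0': 32, 'val1': -1, 'z2': -90, 'b3': 6, 'w': -48}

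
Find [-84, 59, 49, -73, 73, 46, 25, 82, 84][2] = 49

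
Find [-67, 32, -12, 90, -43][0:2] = [-67, 32]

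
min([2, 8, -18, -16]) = -18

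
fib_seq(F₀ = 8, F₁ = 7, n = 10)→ F_2 = F_1 + F_0 = 15
F_3 = F_2 + F_1 = 22
F_4 = F_3 + F_2 = 37
...
= [8, 7, 15, 22, 37, 59, 96, 155, 251, 406]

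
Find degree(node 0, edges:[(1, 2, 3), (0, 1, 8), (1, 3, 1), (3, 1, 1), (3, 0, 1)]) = incident: (0,1), (3,0)
= 2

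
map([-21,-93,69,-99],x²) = (-21)²=441, (-93)²=8649, (69)²=4761, (-99)²=9801
= [441, 8649, 4761, 9801]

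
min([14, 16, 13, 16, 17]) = 13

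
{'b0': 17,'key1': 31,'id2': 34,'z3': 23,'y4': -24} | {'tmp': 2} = {'b0': 17, 'key1': 31, 'id2': 34, 'z3': 23, 'y4': -24, 'tmp': 2}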